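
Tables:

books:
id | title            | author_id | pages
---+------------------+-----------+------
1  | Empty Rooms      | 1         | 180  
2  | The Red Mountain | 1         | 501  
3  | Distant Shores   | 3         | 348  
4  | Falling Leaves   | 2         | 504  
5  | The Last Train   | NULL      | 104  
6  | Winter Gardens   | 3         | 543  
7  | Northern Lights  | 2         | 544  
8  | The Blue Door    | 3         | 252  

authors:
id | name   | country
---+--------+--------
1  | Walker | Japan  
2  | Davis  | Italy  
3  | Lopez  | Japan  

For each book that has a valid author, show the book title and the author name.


INNER JOIN keeps only books rows whose author_id matches an id in authors. Walk through each book:
  - book 1 (Empty Rooms): author_id=1 -> matches Walker
  - book 2 (The Red Mountain): author_id=1 -> matches Walker
  - book 3 (Distant Shores): author_id=3 -> matches Lopez
  - book 4 (Falling Leaves): author_id=2 -> matches Davis
  - book 5 (The Last Train): author_id=NULL, no match -> dropped
  - book 6 (Winter Gardens): author_id=3 -> matches Lopez
  - book 7 (Northern Lights): author_id=2 -> matches Davis
  - book 8 (The Blue Door): author_id=3 -> matches Lopez
So 1 of 8 rows is dropped.

SQL:
SELECT a.title, b.name AS author
FROM books a
INNER JOIN authors b ON a.author_id = b.id

Result:
title            | author
-----------------+-------
Empty Rooms      | Walker
The Red Mountain | Walker
Distant Shores   | Lopez 
Falling Leaves   | Davis 
Winter Gardens   | Lopez 
Northern Lights  | Davis 
The Blue Door    | Lopez 


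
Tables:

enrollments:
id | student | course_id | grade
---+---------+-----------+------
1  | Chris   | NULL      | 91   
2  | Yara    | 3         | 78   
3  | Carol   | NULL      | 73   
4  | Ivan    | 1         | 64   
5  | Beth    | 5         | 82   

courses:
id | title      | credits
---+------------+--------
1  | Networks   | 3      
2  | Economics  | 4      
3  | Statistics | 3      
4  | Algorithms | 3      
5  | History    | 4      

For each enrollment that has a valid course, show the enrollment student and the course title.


INNER JOIN keeps only enrollments rows whose course_id matches an id in courses. Walk through each enrollment:
  - enrollment 1 (Chris): course_id=NULL, no match -> dropped
  - enrollment 2 (Yara): course_id=3 -> matches Statistics
  - enrollment 3 (Carol): course_id=NULL, no match -> dropped
  - enrollment 4 (Ivan): course_id=1 -> matches Networks
  - enrollment 5 (Beth): course_id=5 -> matches History
So 2 of 5 rows are dropped.

SQL:
SELECT a.student, b.title AS course
FROM enrollments a
INNER JOIN courses b ON a.course_id = b.id

Result:
student | course    
--------+-----------
Yara    | Statistics
Ivan    | Networks  
Beth    | History   


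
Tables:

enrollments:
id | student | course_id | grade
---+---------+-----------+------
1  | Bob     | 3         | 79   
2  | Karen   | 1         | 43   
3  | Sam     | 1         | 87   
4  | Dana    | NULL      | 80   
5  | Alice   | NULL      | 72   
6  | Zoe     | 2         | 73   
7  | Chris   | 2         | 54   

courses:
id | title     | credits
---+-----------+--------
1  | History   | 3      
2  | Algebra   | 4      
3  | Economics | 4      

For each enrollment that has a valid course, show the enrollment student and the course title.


INNER JOIN keeps only enrollments rows whose course_id matches an id in courses. Walk through each enrollment:
  - enrollment 1 (Bob): course_id=3 -> matches Economics
  - enrollment 2 (Karen): course_id=1 -> matches History
  - enrollment 3 (Sam): course_id=1 -> matches History
  - enrollment 4 (Dana): course_id=NULL, no match -> dropped
  - enrollment 5 (Alice): course_id=NULL, no match -> dropped
  - enrollment 6 (Zoe): course_id=2 -> matches Algebra
  - enrollment 7 (Chris): course_id=2 -> matches Algebra
So 2 of 7 rows are dropped.

SQL:
SELECT a.student, b.title AS course
FROM enrollments a
INNER JOIN courses b ON a.course_id = b.id

Result:
student | course   
--------+----------
Bob     | Economics
Karen   | History  
Sam     | History  
Zoe     | Algebra  
Chris   | Algebra  


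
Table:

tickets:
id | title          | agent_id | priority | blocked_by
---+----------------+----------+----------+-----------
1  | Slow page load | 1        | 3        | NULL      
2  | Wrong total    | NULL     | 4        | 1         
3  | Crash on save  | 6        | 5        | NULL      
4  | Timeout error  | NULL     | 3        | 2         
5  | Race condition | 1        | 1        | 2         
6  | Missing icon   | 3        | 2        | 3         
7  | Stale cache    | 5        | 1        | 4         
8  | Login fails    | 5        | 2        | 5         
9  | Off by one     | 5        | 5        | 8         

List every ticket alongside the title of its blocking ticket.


This is a self-join: tickets is joined to a second copy of itself, matching each row's blocked_by to another row's id. Use LEFT JOIN so rows with blocked_by=NULL are kept.
  - ticket 1 (Slow page load): blocked_by=NULL -> NULL
  - ticket 2 (Wrong total): blocked_by=1 -> Slow page load
  - ticket 3 (Crash on save): blocked_by=NULL -> NULL
  - ticket 4 (Timeout error): blocked_by=2 -> Wrong total
  - ticket 5 (Race condition): blocked_by=2 -> Wrong total
  - ticket 6 (Missing icon): blocked_by=3 -> Crash on save
  - ticket 7 (Stale cache): blocked_by=4 -> Timeout error
  - ticket 8 (Login fails): blocked_by=5 -> Race condition
  - ticket 9 (Off by one): blocked_by=8 -> Login fails

SQL:
SELECT a.title AS item, b.title AS blocked_by
FROM tickets a
LEFT JOIN tickets b ON a.blocked_by = b.id

Result:
item           | blocked_by    
---------------+---------------
Slow page load | NULL          
Wrong total    | Slow page load
Crash on save  | NULL          
Timeout error  | Wrong total   
Race condition | Wrong total   
Missing icon   | Crash on save 
Stale cache    | Timeout error 
Login fails    | Race condition
Off by one     | Login fails   


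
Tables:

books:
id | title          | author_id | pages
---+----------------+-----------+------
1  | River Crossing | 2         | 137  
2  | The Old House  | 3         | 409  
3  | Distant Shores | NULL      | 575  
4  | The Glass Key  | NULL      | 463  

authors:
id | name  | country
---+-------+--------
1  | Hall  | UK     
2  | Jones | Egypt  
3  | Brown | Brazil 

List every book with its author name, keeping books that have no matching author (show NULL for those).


LEFT JOIN keeps every row from books (the left table); where author_id has no match in authors, the author columns become NULL. Walk through each book:
  - book 1 (River Crossing): author_id=2 -> matches Jones
  - book 2 (The Old House): author_id=3 -> matches Brown
  - book 3 (Distant Shores): author_id=NULL, no match -> kept with NULL
  - book 4 (The Glass Key): author_id=NULL, no match -> kept with NULL
All 4 rows appear; 2 have NULL author.

SQL:
SELECT a.title, b.name AS author
FROM books a
LEFT JOIN authors b ON a.author_id = b.id

Result:
title          | author
---------------+-------
River Crossing | Jones 
The Old House  | Brown 
Distant Shores | NULL  
The Glass Key  | NULL  


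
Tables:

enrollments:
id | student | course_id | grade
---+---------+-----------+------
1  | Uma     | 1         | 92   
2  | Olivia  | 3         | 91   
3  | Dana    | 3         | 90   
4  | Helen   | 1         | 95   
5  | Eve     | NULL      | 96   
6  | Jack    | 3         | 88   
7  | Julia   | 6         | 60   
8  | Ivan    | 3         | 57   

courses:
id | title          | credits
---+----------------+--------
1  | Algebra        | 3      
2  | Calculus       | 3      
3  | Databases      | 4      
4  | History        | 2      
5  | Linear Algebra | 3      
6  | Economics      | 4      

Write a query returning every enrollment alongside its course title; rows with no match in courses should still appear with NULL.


LEFT JOIN keeps every row from enrollments (the left table); where course_id has no match in courses, the course columns become NULL. Walk through each enrollment:
  - enrollment 1 (Uma): course_id=1 -> matches Algebra
  - enrollment 2 (Olivia): course_id=3 -> matches Databases
  - enrollment 3 (Dana): course_id=3 -> matches Databases
  - enrollment 4 (Helen): course_id=1 -> matches Algebra
  - enrollment 5 (Eve): course_id=NULL, no match -> kept with NULL
  - enrollment 6 (Jack): course_id=3 -> matches Databases
  - enrollment 7 (Julia): course_id=6 -> matches Economics
  - enrollment 8 (Ivan): course_id=3 -> matches Databases
All 8 rows appear; 1 has NULL course.

SQL:
SELECT a.student, b.title AS course
FROM enrollments a
LEFT JOIN courses b ON a.course_id = b.id

Result:
student | course   
--------+----------
Uma     | Algebra  
Olivia  | Databases
Dana    | Databases
Helen   | Algebra  
Eve     | NULL     
Jack    | Databases
Julia   | Economics
Ivan    | Databases


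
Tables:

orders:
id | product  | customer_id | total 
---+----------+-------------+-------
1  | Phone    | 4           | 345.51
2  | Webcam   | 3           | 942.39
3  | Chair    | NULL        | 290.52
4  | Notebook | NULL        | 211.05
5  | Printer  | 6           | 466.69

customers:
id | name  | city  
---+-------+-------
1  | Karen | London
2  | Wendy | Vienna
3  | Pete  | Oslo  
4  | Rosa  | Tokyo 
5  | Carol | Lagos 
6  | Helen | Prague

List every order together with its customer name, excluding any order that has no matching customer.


INNER JOIN keeps only orders rows whose customer_id matches an id in customers. Walk through each order:
  - order 1 (Phone): customer_id=4 -> matches Rosa
  - order 2 (Webcam): customer_id=3 -> matches Pete
  - order 3 (Chair): customer_id=NULL, no match -> dropped
  - order 4 (Notebook): customer_id=NULL, no match -> dropped
  - order 5 (Printer): customer_id=6 -> matches Helen
So 2 of 5 rows are dropped.

SQL:
SELECT a.product, b.name AS customer
FROM orders a
INNER JOIN customers b ON a.customer_id = b.id

Result:
product | customer
--------+---------
Phone   | Rosa    
Webcam  | Pete    
Printer | Helen   


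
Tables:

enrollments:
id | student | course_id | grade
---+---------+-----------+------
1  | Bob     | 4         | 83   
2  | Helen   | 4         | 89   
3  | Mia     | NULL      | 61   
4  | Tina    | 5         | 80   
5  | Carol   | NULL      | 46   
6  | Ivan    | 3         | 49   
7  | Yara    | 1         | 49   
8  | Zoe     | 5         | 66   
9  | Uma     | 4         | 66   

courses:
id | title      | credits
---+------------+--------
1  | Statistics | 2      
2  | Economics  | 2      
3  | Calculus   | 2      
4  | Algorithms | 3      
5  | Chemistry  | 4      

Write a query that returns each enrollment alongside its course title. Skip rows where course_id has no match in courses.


INNER JOIN keeps only enrollments rows whose course_id matches an id in courses. Walk through each enrollment:
  - enrollment 1 (Bob): course_id=4 -> matches Algorithms
  - enrollment 2 (Helen): course_id=4 -> matches Algorithms
  - enrollment 3 (Mia): course_id=NULL, no match -> dropped
  - enrollment 4 (Tina): course_id=5 -> matches Chemistry
  - enrollment 5 (Carol): course_id=NULL, no match -> dropped
  - enrollment 6 (Ivan): course_id=3 -> matches Calculus
  - enrollment 7 (Yara): course_id=1 -> matches Statistics
  - enrollment 8 (Zoe): course_id=5 -> matches Chemistry
  - enrollment 9 (Uma): course_id=4 -> matches Algorithms
So 2 of 9 rows are dropped.

SQL:
SELECT a.student, b.title AS course
FROM enrollments a
INNER JOIN courses b ON a.course_id = b.id

Result:
student | course    
--------+-----------
Bob     | Algorithms
Helen   | Algorithms
Tina    | Chemistry 
Ivan    | Calculus  
Yara    | Statistics
Zoe     | Chemistry 
Uma     | Algorithms


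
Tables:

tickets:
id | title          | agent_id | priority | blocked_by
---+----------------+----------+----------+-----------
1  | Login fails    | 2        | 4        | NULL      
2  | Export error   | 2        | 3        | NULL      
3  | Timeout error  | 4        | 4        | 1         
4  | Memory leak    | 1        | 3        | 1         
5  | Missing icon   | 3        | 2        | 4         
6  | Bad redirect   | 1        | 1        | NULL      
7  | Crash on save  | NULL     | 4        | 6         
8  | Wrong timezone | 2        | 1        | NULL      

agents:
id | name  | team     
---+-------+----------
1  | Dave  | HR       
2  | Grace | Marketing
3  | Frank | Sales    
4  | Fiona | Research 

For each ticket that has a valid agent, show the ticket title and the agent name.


INNER JOIN keeps only tickets rows whose agent_id matches an id in agents. Walk through each ticket:
  - ticket 1 (Login fails): agent_id=2 -> matches Grace
  - ticket 2 (Export error): agent_id=2 -> matches Grace
  - ticket 3 (Timeout error): agent_id=4 -> matches Fiona
  - ticket 4 (Memory leak): agent_id=1 -> matches Dave
  - ticket 5 (Missing icon): agent_id=3 -> matches Frank
  - ticket 6 (Bad redirect): agent_id=1 -> matches Dave
  - ticket 7 (Crash on save): agent_id=NULL, no match -> dropped
  - ticket 8 (Wrong timezone): agent_id=2 -> matches Grace
So 1 of 8 rows is dropped.

SQL:
SELECT a.title, b.name AS agent
FROM tickets a
INNER JOIN agents b ON a.agent_id = b.id

Result:
title          | agent
---------------+------
Login fails    | Grace
Export error   | Grace
Timeout error  | Fiona
Memory leak    | Dave 
Missing icon   | Frank
Bad redirect   | Dave 
Wrong timezone | Grace


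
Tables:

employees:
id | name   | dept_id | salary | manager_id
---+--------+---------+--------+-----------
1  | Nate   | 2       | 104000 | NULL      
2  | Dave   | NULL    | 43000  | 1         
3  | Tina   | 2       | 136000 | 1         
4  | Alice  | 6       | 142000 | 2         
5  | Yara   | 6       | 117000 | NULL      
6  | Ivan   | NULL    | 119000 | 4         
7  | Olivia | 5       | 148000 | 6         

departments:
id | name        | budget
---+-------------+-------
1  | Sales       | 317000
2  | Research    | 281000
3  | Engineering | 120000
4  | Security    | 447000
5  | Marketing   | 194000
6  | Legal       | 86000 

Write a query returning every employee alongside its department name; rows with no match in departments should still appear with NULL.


LEFT JOIN keeps every row from employees (the left table); where dept_id has no match in departments, the department columns become NULL. Walk through each employee:
  - employee 1 (Nate): dept_id=2 -> matches Research
  - employee 2 (Dave): dept_id=NULL, no match -> kept with NULL
  - employee 3 (Tina): dept_id=2 -> matches Research
  - employee 4 (Alice): dept_id=6 -> matches Legal
  - employee 5 (Yara): dept_id=6 -> matches Legal
  - employee 6 (Ivan): dept_id=NULL, no match -> kept with NULL
  - employee 7 (Olivia): dept_id=5 -> matches Marketing
All 7 rows appear; 2 have NULL department.

SQL:
SELECT a.name, b.name AS department
FROM employees a
LEFT JOIN departments b ON a.dept_id = b.id

Result:
name   | department
-------+-----------
Nate   | Research  
Dave   | NULL      
Tina   | Research  
Alice  | Legal     
Yara   | Legal     
Ivan   | NULL      
Olivia | Marketing 


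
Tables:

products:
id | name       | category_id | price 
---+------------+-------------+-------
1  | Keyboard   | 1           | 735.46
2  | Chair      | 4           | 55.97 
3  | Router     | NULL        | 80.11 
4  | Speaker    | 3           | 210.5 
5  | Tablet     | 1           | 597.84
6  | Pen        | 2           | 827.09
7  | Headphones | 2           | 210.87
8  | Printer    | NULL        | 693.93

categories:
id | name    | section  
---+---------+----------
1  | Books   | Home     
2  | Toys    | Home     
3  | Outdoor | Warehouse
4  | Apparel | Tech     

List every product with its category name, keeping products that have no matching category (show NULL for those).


LEFT JOIN keeps every row from products (the left table); where category_id has no match in categories, the category columns become NULL. Walk through each product:
  - product 1 (Keyboard): category_id=1 -> matches Books
  - product 2 (Chair): category_id=4 -> matches Apparel
  - product 3 (Router): category_id=NULL, no match -> kept with NULL
  - product 4 (Speaker): category_id=3 -> matches Outdoor
  - product 5 (Tablet): category_id=1 -> matches Books
  - product 6 (Pen): category_id=2 -> matches Toys
  - product 7 (Headphones): category_id=2 -> matches Toys
  - product 8 (Printer): category_id=NULL, no match -> kept with NULL
All 8 rows appear; 2 have NULL category.

SQL:
SELECT a.name, b.name AS category
FROM products a
LEFT JOIN categories b ON a.category_id = b.id

Result:
name       | category
-----------+---------
Keyboard   | Books   
Chair      | Apparel 
Router     | NULL    
Speaker    | Outdoor 
Tablet     | Books   
Pen        | Toys    
Headphones | Toys    
Printer    | NULL    


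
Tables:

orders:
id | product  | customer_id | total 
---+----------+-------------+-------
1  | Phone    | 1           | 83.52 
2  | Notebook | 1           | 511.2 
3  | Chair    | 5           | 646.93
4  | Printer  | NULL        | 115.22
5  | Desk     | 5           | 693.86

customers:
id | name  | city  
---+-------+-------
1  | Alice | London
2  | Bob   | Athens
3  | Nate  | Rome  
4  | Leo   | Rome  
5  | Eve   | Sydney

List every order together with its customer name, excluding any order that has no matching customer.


INNER JOIN keeps only orders rows whose customer_id matches an id in customers. Walk through each order:
  - order 1 (Phone): customer_id=1 -> matches Alice
  - order 2 (Notebook): customer_id=1 -> matches Alice
  - order 3 (Chair): customer_id=5 -> matches Eve
  - order 4 (Printer): customer_id=NULL, no match -> dropped
  - order 5 (Desk): customer_id=5 -> matches Eve
So 1 of 5 rows is dropped.

SQL:
SELECT a.product, b.name AS customer
FROM orders a
INNER JOIN customers b ON a.customer_id = b.id

Result:
product  | customer
---------+---------
Phone    | Alice   
Notebook | Alice   
Chair    | Eve     
Desk     | Eve     


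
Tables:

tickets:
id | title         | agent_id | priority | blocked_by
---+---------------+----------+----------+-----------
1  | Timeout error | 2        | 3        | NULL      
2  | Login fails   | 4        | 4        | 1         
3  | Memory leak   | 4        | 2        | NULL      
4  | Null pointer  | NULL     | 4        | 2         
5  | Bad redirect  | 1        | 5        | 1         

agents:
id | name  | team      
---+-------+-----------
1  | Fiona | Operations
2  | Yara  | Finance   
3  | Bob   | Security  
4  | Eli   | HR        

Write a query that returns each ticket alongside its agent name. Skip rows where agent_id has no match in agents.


INNER JOIN keeps only tickets rows whose agent_id matches an id in agents. Walk through each ticket:
  - ticket 1 (Timeout error): agent_id=2 -> matches Yara
  - ticket 2 (Login fails): agent_id=4 -> matches Eli
  - ticket 3 (Memory leak): agent_id=4 -> matches Eli
  - ticket 4 (Null pointer): agent_id=NULL, no match -> dropped
  - ticket 5 (Bad redirect): agent_id=1 -> matches Fiona
So 1 of 5 rows is dropped.

SQL:
SELECT a.title, b.name AS agent
FROM tickets a
INNER JOIN agents b ON a.agent_id = b.id

Result:
title         | agent
--------------+------
Timeout error | Yara 
Login fails   | Eli  
Memory leak   | Eli  
Bad redirect  | Fiona


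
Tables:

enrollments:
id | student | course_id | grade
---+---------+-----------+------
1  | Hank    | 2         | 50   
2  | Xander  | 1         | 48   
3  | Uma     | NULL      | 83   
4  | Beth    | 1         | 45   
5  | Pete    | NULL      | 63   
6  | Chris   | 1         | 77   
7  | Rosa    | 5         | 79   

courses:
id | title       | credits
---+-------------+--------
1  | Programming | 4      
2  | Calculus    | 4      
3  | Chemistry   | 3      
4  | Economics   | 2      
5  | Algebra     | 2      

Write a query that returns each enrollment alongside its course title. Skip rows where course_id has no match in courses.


INNER JOIN keeps only enrollments rows whose course_id matches an id in courses. Walk through each enrollment:
  - enrollment 1 (Hank): course_id=2 -> matches Calculus
  - enrollment 2 (Xander): course_id=1 -> matches Programming
  - enrollment 3 (Uma): course_id=NULL, no match -> dropped
  - enrollment 4 (Beth): course_id=1 -> matches Programming
  - enrollment 5 (Pete): course_id=NULL, no match -> dropped
  - enrollment 6 (Chris): course_id=1 -> matches Programming
  - enrollment 7 (Rosa): course_id=5 -> matches Algebra
So 2 of 7 rows are dropped.

SQL:
SELECT a.student, b.title AS course
FROM enrollments a
INNER JOIN courses b ON a.course_id = b.id

Result:
student | course     
--------+------------
Hank    | Calculus   
Xander  | Programming
Beth    | Programming
Chris   | Programming
Rosa    | Algebra    


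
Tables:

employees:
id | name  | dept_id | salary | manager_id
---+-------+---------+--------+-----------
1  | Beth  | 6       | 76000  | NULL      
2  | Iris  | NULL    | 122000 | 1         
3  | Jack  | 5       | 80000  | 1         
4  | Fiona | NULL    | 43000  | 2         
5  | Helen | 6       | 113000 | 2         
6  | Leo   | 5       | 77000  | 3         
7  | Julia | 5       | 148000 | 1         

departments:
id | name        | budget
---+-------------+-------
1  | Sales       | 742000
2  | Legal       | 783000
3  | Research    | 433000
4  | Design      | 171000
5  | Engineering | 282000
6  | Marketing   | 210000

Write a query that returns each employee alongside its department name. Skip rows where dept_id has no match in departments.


INNER JOIN keeps only employees rows whose dept_id matches an id in departments. Walk through each employee:
  - employee 1 (Beth): dept_id=6 -> matches Marketing
  - employee 2 (Iris): dept_id=NULL, no match -> dropped
  - employee 3 (Jack): dept_id=5 -> matches Engineering
  - employee 4 (Fiona): dept_id=NULL, no match -> dropped
  - employee 5 (Helen): dept_id=6 -> matches Marketing
  - employee 6 (Leo): dept_id=5 -> matches Engineering
  - employee 7 (Julia): dept_id=5 -> matches Engineering
So 2 of 7 rows are dropped.

SQL:
SELECT a.name, b.name AS department
FROM employees a
INNER JOIN departments b ON a.dept_id = b.id

Result:
name  | department 
------+------------
Beth  | Marketing  
Jack  | Engineering
Helen | Marketing  
Leo   | Engineering
Julia | Engineering


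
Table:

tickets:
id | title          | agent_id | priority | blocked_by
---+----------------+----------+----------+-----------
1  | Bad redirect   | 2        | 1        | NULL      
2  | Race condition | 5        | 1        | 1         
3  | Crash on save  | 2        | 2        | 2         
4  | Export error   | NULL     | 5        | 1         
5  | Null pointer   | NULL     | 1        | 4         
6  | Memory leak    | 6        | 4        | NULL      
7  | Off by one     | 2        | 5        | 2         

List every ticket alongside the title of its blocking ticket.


This is a self-join: tickets is joined to a second copy of itself, matching each row's blocked_by to another row's id. Use LEFT JOIN so rows with blocked_by=NULL are kept.
  - ticket 1 (Bad redirect): blocked_by=NULL -> NULL
  - ticket 2 (Race condition): blocked_by=1 -> Bad redirect
  - ticket 3 (Crash on save): blocked_by=2 -> Race condition
  - ticket 4 (Export error): blocked_by=1 -> Bad redirect
  - ticket 5 (Null pointer): blocked_by=4 -> Export error
  - ticket 6 (Memory leak): blocked_by=NULL -> NULL
  - ticket 7 (Off by one): blocked_by=2 -> Race condition

SQL:
SELECT a.title AS item, b.title AS blocked_by
FROM tickets a
LEFT JOIN tickets b ON a.blocked_by = b.id

Result:
item           | blocked_by    
---------------+---------------
Bad redirect   | NULL          
Race condition | Bad redirect  
Crash on save  | Race condition
Export error   | Bad redirect  
Null pointer   | Export error  
Memory leak    | NULL          
Off by one     | Race condition


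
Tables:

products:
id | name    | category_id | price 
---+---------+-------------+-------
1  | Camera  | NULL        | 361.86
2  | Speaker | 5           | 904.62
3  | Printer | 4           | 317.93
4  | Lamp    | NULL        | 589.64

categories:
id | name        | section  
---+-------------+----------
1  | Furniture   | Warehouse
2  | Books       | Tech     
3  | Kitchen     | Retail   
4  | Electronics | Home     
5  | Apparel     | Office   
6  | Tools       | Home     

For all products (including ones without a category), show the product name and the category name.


LEFT JOIN keeps every row from products (the left table); where category_id has no match in categories, the category columns become NULL. Walk through each product:
  - product 1 (Camera): category_id=NULL, no match -> kept with NULL
  - product 2 (Speaker): category_id=5 -> matches Apparel
  - product 3 (Printer): category_id=4 -> matches Electronics
  - product 4 (Lamp): category_id=NULL, no match -> kept with NULL
All 4 rows appear; 2 have NULL category.

SQL:
SELECT a.name, b.name AS category
FROM products a
LEFT JOIN categories b ON a.category_id = b.id

Result:
name    | category   
--------+------------
Camera  | NULL       
Speaker | Apparel    
Printer | Electronics
Lamp    | NULL       


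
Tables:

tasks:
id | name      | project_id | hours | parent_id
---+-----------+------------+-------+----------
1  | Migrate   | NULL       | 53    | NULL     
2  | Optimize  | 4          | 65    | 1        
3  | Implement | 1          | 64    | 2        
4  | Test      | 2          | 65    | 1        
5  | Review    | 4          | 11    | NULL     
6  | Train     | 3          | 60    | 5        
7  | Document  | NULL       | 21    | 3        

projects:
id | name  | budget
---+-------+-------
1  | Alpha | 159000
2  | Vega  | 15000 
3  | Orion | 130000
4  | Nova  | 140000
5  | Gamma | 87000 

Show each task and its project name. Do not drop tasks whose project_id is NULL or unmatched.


LEFT JOIN keeps every row from tasks (the left table); where project_id has no match in projects, the project columns become NULL. Walk through each task:
  - task 1 (Migrate): project_id=NULL, no match -> kept with NULL
  - task 2 (Optimize): project_id=4 -> matches Nova
  - task 3 (Implement): project_id=1 -> matches Alpha
  - task 4 (Test): project_id=2 -> matches Vega
  - task 5 (Review): project_id=4 -> matches Nova
  - task 6 (Train): project_id=3 -> matches Orion
  - task 7 (Document): project_id=NULL, no match -> kept with NULL
All 7 rows appear; 2 have NULL project.

SQL:
SELECT a.name, b.name AS project
FROM tasks a
LEFT JOIN projects b ON a.project_id = b.id

Result:
name      | project
----------+--------
Migrate   | NULL   
Optimize  | Nova   
Implement | Alpha  
Test      | Vega   
Review    | Nova   
Train     | Orion  
Document  | NULL   


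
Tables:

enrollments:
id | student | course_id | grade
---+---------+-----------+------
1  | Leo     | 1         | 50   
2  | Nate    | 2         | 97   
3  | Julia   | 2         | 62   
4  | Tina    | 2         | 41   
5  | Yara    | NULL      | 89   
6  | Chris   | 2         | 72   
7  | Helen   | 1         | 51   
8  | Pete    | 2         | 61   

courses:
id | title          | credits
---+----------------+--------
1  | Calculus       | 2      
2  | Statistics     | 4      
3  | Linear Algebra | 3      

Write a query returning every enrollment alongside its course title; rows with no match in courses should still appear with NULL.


LEFT JOIN keeps every row from enrollments (the left table); where course_id has no match in courses, the course columns become NULL. Walk through each enrollment:
  - enrollment 1 (Leo): course_id=1 -> matches Calculus
  - enrollment 2 (Nate): course_id=2 -> matches Statistics
  - enrollment 3 (Julia): course_id=2 -> matches Statistics
  - enrollment 4 (Tina): course_id=2 -> matches Statistics
  - enrollment 5 (Yara): course_id=NULL, no match -> kept with NULL
  - enrollment 6 (Chris): course_id=2 -> matches Statistics
  - enrollment 7 (Helen): course_id=1 -> matches Calculus
  - enrollment 8 (Pete): course_id=2 -> matches Statistics
All 8 rows appear; 1 has NULL course.

SQL:
SELECT a.student, b.title AS course
FROM enrollments a
LEFT JOIN courses b ON a.course_id = b.id

Result:
student | course    
--------+-----------
Leo     | Calculus  
Nate    | Statistics
Julia   | Statistics
Tina    | Statistics
Yara    | NULL      
Chris   | Statistics
Helen   | Calculus  
Pete    | Statistics


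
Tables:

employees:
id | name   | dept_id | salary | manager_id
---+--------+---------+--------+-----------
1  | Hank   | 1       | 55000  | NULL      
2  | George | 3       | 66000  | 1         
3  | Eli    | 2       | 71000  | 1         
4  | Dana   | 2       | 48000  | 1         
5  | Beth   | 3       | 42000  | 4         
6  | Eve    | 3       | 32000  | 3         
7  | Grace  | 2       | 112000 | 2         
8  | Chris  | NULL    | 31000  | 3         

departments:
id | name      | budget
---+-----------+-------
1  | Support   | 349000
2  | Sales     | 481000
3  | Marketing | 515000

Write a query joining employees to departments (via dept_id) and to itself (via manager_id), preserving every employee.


Two LEFT JOINs from the same base table employees: one to departments via dept_id, one to employees itself via manager_id. Both are LEFT so every employee is preserved.
Match against departments:
  - employee 1 (Hank): dept_id=1 -> matches Support
  - employee 2 (George): dept_id=3 -> matches Marketing
  - employee 3 (Eli): dept_id=2 -> matches Sales
  - employee 4 (Dana): dept_id=2 -> matches Sales
  - employee 5 (Beth): dept_id=3 -> matches Marketing
  - employee 6 (Eve): dept_id=3 -> matches Marketing
  - employee 7 (Grace): dept_id=2 -> matches Sales
  - employee 8 (Chris): dept_id=NULL, no match -> kept with NULL
Match against employees (self):
  - employee 1 (Hank): manager_id=NULL -> NULL
  - employee 2 (George): manager_id=1 -> Hank
  - employee 3 (Eli): manager_id=1 -> Hank
  - employee 4 (Dana): manager_id=1 -> Hank
  - employee 5 (Beth): manager_id=4 -> Dana
  - employee 6 (Eve): manager_id=3 -> Eli
  - employee 7 (Grace): manager_id=2 -> George
  - employee 8 (Chris): manager_id=3 -> Eli

SQL:
SELECT a.name, b.name AS department, c.name AS manager
FROM employees a
LEFT JOIN departments b ON a.dept_id = b.id
LEFT JOIN employees c ON a.manager_id = c.id

Result:
name   | department | manager
-------+------------+--------
Hank   | Support    | NULL   
George | Marketing  | Hank   
Eli    | Sales      | Hank   
Dana   | Sales      | Hank   
Beth   | Marketing  | Dana   
Eve    | Marketing  | Eli    
Grace  | Sales      | George 
Chris  | NULL       | Eli    


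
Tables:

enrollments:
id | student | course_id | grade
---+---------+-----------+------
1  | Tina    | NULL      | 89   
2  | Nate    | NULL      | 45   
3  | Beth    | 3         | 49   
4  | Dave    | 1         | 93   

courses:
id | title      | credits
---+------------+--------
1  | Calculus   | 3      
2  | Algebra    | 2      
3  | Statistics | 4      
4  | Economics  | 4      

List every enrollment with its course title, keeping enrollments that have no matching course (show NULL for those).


LEFT JOIN keeps every row from enrollments (the left table); where course_id has no match in courses, the course columns become NULL. Walk through each enrollment:
  - enrollment 1 (Tina): course_id=NULL, no match -> kept with NULL
  - enrollment 2 (Nate): course_id=NULL, no match -> kept with NULL
  - enrollment 3 (Beth): course_id=3 -> matches Statistics
  - enrollment 4 (Dave): course_id=1 -> matches Calculus
All 4 rows appear; 2 have NULL course.

SQL:
SELECT a.student, b.title AS course
FROM enrollments a
LEFT JOIN courses b ON a.course_id = b.id

Result:
student | course    
--------+-----------
Tina    | NULL      
Nate    | NULL      
Beth    | Statistics
Dave    | Calculus  


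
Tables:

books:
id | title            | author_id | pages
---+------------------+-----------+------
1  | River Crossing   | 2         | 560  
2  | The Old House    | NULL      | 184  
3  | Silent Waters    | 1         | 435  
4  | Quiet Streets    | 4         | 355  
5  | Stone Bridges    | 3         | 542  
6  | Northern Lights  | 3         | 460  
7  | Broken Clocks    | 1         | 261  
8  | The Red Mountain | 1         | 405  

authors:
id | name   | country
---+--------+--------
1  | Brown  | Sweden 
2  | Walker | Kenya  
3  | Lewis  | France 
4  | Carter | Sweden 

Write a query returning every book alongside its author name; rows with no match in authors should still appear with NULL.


LEFT JOIN keeps every row from books (the left table); where author_id has no match in authors, the author columns become NULL. Walk through each book:
  - book 1 (River Crossing): author_id=2 -> matches Walker
  - book 2 (The Old House): author_id=NULL, no match -> kept with NULL
  - book 3 (Silent Waters): author_id=1 -> matches Brown
  - book 4 (Quiet Streets): author_id=4 -> matches Carter
  - book 5 (Stone Bridges): author_id=3 -> matches Lewis
  - book 6 (Northern Lights): author_id=3 -> matches Lewis
  - book 7 (Broken Clocks): author_id=1 -> matches Brown
  - book 8 (The Red Mountain): author_id=1 -> matches Brown
All 8 rows appear; 1 has NULL author.

SQL:
SELECT a.title, b.name AS author
FROM books a
LEFT JOIN authors b ON a.author_id = b.id

Result:
title            | author
-----------------+-------
River Crossing   | Walker
The Old House    | NULL  
Silent Waters    | Brown 
Quiet Streets    | Carter
Stone Bridges    | Lewis 
Northern Lights  | Lewis 
Broken Clocks    | Brown 
The Red Mountain | Brown 


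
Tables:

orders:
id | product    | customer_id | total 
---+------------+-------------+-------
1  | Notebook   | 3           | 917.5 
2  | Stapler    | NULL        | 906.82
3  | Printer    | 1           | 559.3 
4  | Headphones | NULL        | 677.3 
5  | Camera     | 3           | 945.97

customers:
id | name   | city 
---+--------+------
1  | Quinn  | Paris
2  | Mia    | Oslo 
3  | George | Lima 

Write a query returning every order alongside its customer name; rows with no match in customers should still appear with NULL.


LEFT JOIN keeps every row from orders (the left table); where customer_id has no match in customers, the customer columns become NULL. Walk through each order:
  - order 1 (Notebook): customer_id=3 -> matches George
  - order 2 (Stapler): customer_id=NULL, no match -> kept with NULL
  - order 3 (Printer): customer_id=1 -> matches Quinn
  - order 4 (Headphones): customer_id=NULL, no match -> kept with NULL
  - order 5 (Camera): customer_id=3 -> matches George
All 5 rows appear; 2 have NULL customer.

SQL:
SELECT a.product, b.name AS customer
FROM orders a
LEFT JOIN customers b ON a.customer_id = b.id

Result:
product    | customer
-----------+---------
Notebook   | George  
Stapler    | NULL    
Printer    | Quinn   
Headphones | NULL    
Camera     | George  


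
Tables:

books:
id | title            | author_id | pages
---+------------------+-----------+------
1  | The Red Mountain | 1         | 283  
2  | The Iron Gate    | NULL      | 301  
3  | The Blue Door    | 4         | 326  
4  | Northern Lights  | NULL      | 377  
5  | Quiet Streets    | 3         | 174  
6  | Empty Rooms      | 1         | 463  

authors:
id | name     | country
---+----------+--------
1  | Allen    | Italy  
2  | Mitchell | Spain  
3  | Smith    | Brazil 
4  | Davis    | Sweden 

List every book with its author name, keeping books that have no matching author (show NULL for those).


LEFT JOIN keeps every row from books (the left table); where author_id has no match in authors, the author columns become NULL. Walk through each book:
  - book 1 (The Red Mountain): author_id=1 -> matches Allen
  - book 2 (The Iron Gate): author_id=NULL, no match -> kept with NULL
  - book 3 (The Blue Door): author_id=4 -> matches Davis
  - book 4 (Northern Lights): author_id=NULL, no match -> kept with NULL
  - book 5 (Quiet Streets): author_id=3 -> matches Smith
  - book 6 (Empty Rooms): author_id=1 -> matches Allen
All 6 rows appear; 2 have NULL author.

SQL:
SELECT a.title, b.name AS author
FROM books a
LEFT JOIN authors b ON a.author_id = b.id

Result:
title            | author
-----------------+-------
The Red Mountain | Allen 
The Iron Gate    | NULL  
The Blue Door    | Davis 
Northern Lights  | NULL  
Quiet Streets    | Smith 
Empty Rooms      | Allen 


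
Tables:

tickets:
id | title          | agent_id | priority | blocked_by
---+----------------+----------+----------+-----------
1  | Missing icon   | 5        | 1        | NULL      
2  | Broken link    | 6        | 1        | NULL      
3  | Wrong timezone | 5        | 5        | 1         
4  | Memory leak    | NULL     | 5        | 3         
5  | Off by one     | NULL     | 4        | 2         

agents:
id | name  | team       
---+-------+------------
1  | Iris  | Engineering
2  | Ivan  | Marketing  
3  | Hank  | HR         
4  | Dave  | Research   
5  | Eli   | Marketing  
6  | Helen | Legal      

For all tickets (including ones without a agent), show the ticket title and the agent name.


LEFT JOIN keeps every row from tickets (the left table); where agent_id has no match in agents, the agent columns become NULL. Walk through each ticket:
  - ticket 1 (Missing icon): agent_id=5 -> matches Eli
  - ticket 2 (Broken link): agent_id=6 -> matches Helen
  - ticket 3 (Wrong timezone): agent_id=5 -> matches Eli
  - ticket 4 (Memory leak): agent_id=NULL, no match -> kept with NULL
  - ticket 5 (Off by one): agent_id=NULL, no match -> kept with NULL
All 5 rows appear; 2 have NULL agent.

SQL:
SELECT a.title, b.name AS agent
FROM tickets a
LEFT JOIN agents b ON a.agent_id = b.id

Result:
title          | agent
---------------+------
Missing icon   | Eli  
Broken link    | Helen
Wrong timezone | Eli  
Memory leak    | NULL 
Off by one     | NULL 


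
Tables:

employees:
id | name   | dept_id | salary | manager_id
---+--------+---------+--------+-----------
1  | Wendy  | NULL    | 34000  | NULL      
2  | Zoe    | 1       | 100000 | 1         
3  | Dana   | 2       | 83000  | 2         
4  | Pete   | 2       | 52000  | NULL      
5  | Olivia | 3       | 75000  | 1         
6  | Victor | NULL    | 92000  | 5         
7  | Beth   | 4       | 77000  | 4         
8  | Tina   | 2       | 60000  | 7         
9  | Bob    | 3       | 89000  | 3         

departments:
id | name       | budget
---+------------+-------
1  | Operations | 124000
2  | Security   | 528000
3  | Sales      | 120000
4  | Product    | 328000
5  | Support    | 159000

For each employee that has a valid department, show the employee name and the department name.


INNER JOIN keeps only employees rows whose dept_id matches an id in departments. Walk through each employee:
  - employee 1 (Wendy): dept_id=NULL, no match -> dropped
  - employee 2 (Zoe): dept_id=1 -> matches Operations
  - employee 3 (Dana): dept_id=2 -> matches Security
  - employee 4 (Pete): dept_id=2 -> matches Security
  - employee 5 (Olivia): dept_id=3 -> matches Sales
  - employee 6 (Victor): dept_id=NULL, no match -> dropped
  - employee 7 (Beth): dept_id=4 -> matches Product
  - employee 8 (Tina): dept_id=2 -> matches Security
  - employee 9 (Bob): dept_id=3 -> matches Sales
So 2 of 9 rows are dropped.

SQL:
SELECT a.name, b.name AS department
FROM employees a
INNER JOIN departments b ON a.dept_id = b.id

Result:
name   | department
-------+-----------
Zoe    | Operations
Dana   | Security  
Pete   | Security  
Olivia | Sales     
Beth   | Product   
Tina   | Security  
Bob    | Sales     


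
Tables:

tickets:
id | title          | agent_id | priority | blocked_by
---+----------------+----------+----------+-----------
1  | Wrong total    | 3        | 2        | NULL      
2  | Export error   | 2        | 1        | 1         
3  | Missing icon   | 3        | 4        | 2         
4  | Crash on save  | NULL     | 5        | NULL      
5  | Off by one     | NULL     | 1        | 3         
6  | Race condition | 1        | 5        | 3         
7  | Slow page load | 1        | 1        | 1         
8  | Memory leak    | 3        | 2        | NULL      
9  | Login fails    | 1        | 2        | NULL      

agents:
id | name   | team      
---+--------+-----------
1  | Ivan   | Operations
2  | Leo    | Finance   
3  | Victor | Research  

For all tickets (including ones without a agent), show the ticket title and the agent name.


LEFT JOIN keeps every row from tickets (the left table); where agent_id has no match in agents, the agent columns become NULL. Walk through each ticket:
  - ticket 1 (Wrong total): agent_id=3 -> matches Victor
  - ticket 2 (Export error): agent_id=2 -> matches Leo
  - ticket 3 (Missing icon): agent_id=3 -> matches Victor
  - ticket 4 (Crash on save): agent_id=NULL, no match -> kept with NULL
  - ticket 5 (Off by one): agent_id=NULL, no match -> kept with NULL
  - ticket 6 (Race condition): agent_id=1 -> matches Ivan
  - ticket 7 (Slow page load): agent_id=1 -> matches Ivan
  - ticket 8 (Memory leak): agent_id=3 -> matches Victor
  - ticket 9 (Login fails): agent_id=1 -> matches Ivan
All 9 rows appear; 2 have NULL agent.

SQL:
SELECT a.title, b.name AS agent
FROM tickets a
LEFT JOIN agents b ON a.agent_id = b.id

Result:
title          | agent 
---------------+-------
Wrong total    | Victor
Export error   | Leo   
Missing icon   | Victor
Crash on save  | NULL  
Off by one     | NULL  
Race condition | Ivan  
Slow page load | Ivan  
Memory leak    | Victor
Login fails    | Ivan  
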